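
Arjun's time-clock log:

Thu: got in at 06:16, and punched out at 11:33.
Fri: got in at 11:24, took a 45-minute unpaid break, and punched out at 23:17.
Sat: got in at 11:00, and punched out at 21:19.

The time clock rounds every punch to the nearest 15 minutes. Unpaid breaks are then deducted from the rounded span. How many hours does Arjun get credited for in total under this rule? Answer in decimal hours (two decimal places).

Thu: in 06:16→06:15, out 11:33→11:30; 5 h 15 min
Fri: in 11:24→11:30, out 23:17→23:15; 11 h 45 min − 45 min = 11 h 0 min
Sat: in 11:00→11:00, out 21:19→21:15; 10 h 15 min
Total credited: 26 h 30 min.

26.50 hours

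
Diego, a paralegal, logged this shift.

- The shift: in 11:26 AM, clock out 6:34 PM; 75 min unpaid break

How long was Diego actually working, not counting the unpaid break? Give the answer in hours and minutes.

5 h 53 min

The shift: 11:26 AM–6:34 PM = 7 h 8 min; less 75 min break → 5 h 53 min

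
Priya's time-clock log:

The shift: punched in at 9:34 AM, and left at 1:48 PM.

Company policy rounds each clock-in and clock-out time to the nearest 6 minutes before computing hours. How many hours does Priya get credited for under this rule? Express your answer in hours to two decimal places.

The shift: in 9:34 AM→9:36 AM, out 1:48 PM→1:48 PM; 4 h 12 min

4.20 hours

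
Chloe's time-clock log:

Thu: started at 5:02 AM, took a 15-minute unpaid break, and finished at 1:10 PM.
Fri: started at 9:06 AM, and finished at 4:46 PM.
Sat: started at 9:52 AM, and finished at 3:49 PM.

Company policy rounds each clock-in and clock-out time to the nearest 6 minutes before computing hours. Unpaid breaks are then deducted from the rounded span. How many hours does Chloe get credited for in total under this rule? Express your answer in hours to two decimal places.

21.55 hours

Thu: in 5:02 AM→5:00 AM, out 1:10 PM→1:12 PM; 8 h 12 min − 15 min = 7 h 57 min
Fri: in 9:06 AM→9:06 AM, out 4:46 PM→4:48 PM; 7 h 42 min
Sat: in 9:52 AM→9:54 AM, out 3:49 PM→3:48 PM; 5 h 54 min
Total credited: 21 h 33 min.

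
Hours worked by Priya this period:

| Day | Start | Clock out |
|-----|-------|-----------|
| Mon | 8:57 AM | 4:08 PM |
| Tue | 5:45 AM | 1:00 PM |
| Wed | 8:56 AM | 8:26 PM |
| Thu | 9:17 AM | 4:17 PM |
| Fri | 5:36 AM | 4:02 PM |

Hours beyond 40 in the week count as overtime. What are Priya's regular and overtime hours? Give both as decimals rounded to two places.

Regular 40.00 hours, overtime 3.37 hours

Mon: 8:57 AM–4:08 PM = 7 h 11 min
Tue: 5:45 AM–1:00 PM = 7 h 15 min
Wed: 8:56 AM–8:26 PM = 11 h 30 min
Thu: 9:17 AM–4:17 PM = 7 h 0 min
Fri: 5:36 AM–4:02 PM = 10 h 26 min
Total worked: 43 h 22 min = 43.37 h.
Threshold 40 h → overtime 3 h 22 min, regular 40 h 0 min.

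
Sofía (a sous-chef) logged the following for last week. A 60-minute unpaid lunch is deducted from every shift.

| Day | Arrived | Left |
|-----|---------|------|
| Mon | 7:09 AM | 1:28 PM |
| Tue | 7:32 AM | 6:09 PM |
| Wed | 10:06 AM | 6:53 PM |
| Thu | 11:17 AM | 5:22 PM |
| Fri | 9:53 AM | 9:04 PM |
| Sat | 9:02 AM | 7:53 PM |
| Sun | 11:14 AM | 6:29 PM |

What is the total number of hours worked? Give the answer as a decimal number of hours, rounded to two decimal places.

54.08 hours

Mon: 7:09 AM–1:28 PM = 6 h 19 min; less 60 min break → 5 h 19 min
Tue: 7:32 AM–6:09 PM = 10 h 37 min; less 60 min break → 9 h 37 min
Wed: 10:06 AM–6:53 PM = 8 h 47 min; less 60 min break → 7 h 47 min
Thu: 11:17 AM–5:22 PM = 6 h 5 min; less 60 min break → 5 h 5 min
Fri: 9:53 AM–9:04 PM = 11 h 11 min; less 60 min break → 10 h 11 min
Sat: 9:02 AM–7:53 PM = 10 h 51 min; less 60 min break → 9 h 51 min
Sun: 11:14 AM–6:29 PM = 7 h 15 min; less 60 min break → 6 h 15 min
Total: 5 h 19 min + 9 h 37 min + 7 h 47 min + 5 h 5 min + 10 h 11 min + 9 h 51 min + 6 h 15 min = 54 h 5 min.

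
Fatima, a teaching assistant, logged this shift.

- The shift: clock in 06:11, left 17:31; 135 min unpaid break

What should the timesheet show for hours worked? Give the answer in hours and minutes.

9 h 5 min

The shift: 06:11–17:31 = 11 h 20 min; less 135 min break → 9 h 5 min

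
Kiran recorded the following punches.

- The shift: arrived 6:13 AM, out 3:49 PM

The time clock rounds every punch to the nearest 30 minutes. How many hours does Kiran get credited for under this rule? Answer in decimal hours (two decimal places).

The shift: in 6:13 AM→6:00 AM, out 3:49 PM→4:00 PM; 10 h 0 min

10.00 hours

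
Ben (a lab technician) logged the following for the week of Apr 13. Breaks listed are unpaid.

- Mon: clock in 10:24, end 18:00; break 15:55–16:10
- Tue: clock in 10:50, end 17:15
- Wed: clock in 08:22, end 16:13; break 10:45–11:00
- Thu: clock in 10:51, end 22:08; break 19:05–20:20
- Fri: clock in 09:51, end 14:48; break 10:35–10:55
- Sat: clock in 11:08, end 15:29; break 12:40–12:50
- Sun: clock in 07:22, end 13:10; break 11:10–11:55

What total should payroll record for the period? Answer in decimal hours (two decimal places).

45.25 hours

Mon: 10:24–18:00 = 7 h 36 min; less 15 min break → 7 h 21 min
Tue: 10:50–17:15 = 6 h 25 min
Wed: 08:22–16:13 = 7 h 51 min; less 15 min break → 7 h 36 min
Thu: 10:51–22:08 = 11 h 17 min; less 75 min break → 10 h 2 min
Fri: 09:51–14:48 = 4 h 57 min; less 20 min break → 4 h 37 min
Sat: 11:08–15:29 = 4 h 21 min; less 10 min break → 4 h 11 min
Sun: 07:22–13:10 = 5 h 48 min; less 45 min break → 5 h 3 min
Total: 7 h 21 min + 6 h 25 min + 7 h 36 min + 10 h 2 min + 4 h 37 min + 4 h 11 min + 5 h 3 min = 45 h 15 min.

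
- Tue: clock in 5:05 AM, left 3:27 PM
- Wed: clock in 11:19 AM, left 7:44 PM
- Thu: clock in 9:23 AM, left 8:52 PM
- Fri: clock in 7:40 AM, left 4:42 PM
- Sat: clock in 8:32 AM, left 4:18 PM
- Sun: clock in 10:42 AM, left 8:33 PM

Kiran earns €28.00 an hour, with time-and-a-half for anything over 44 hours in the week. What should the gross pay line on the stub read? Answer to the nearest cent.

€1774.50

Tue: 5:05 AM–3:27 PM = 10 h 22 min
Wed: 11:19 AM–7:44 PM = 8 h 25 min
Thu: 9:23 AM–8:52 PM = 11 h 29 min
Fri: 7:40 AM–4:42 PM = 9 h 2 min
Sat: 8:32 AM–4:18 PM = 7 h 46 min
Sun: 10:42 AM–8:33 PM = 9 h 51 min
Total worked: 56 h 55 min = 3415 min.
Regular 44 h 0 min = 2640 min at €28.00/h; overtime 12 h 55 min = 775 min at €42.00/h.
Pay = (2640 × €28.00 + 775 × €42.00) ÷ 60 = €1774.50.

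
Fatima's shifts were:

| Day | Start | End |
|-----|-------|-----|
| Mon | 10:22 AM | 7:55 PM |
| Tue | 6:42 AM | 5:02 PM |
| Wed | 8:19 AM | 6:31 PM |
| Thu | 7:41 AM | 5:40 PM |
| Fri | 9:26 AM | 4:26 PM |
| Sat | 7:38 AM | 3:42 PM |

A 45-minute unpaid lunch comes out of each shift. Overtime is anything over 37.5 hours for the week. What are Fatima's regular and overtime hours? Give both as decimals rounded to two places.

Regular 37.50 hours, overtime 13.13 hours

Mon: 10:22 AM–7:55 PM = 9 h 33 min; less 45 min break → 8 h 48 min
Tue: 6:42 AM–5:02 PM = 10 h 20 min; less 45 min break → 9 h 35 min
Wed: 8:19 AM–6:31 PM = 10 h 12 min; less 45 min break → 9 h 27 min
Thu: 7:41 AM–5:40 PM = 9 h 59 min; less 45 min break → 9 h 14 min
Fri: 9:26 AM–4:26 PM = 7 h 0 min; less 45 min break → 6 h 15 min
Sat: 7:38 AM–3:42 PM = 8 h 4 min; less 45 min break → 7 h 19 min
Total worked: 50 h 38 min = 50.63 h.
Threshold 37.5 h → overtime 13 h 8 min, regular 37 h 30 min.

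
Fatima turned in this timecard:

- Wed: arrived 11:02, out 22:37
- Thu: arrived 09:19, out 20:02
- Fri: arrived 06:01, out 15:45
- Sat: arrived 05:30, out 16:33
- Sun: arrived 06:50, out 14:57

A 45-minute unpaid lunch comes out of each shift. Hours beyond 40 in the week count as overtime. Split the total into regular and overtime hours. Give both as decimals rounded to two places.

Wed: 11:02–22:37 = 11 h 35 min; less 45 min break → 10 h 50 min
Thu: 09:19–20:02 = 10 h 43 min; less 45 min break → 9 h 58 min
Fri: 06:01–15:45 = 9 h 44 min; less 45 min break → 8 h 59 min
Sat: 05:30–16:33 = 11 h 3 min; less 45 min break → 10 h 18 min
Sun: 06:50–14:57 = 8 h 7 min; less 45 min break → 7 h 22 min
Total worked: 47 h 27 min = 47.45 h.
Threshold 40 h → overtime 7 h 27 min, regular 40 h 0 min.

Regular 40.00 hours, overtime 7.45 hours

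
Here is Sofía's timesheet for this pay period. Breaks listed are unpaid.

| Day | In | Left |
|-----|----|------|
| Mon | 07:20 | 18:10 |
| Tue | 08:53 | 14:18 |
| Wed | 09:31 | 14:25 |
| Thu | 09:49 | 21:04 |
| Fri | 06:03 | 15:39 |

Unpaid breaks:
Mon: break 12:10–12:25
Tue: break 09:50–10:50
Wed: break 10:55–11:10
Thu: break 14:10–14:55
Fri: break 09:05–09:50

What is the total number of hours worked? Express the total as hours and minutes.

Mon: 07:20–18:10 = 10 h 50 min; less 15 min break → 10 h 35 min
Tue: 08:53–14:18 = 5 h 25 min; less 60 min break → 4 h 25 min
Wed: 09:31–14:25 = 4 h 54 min; less 15 min break → 4 h 39 min
Thu: 09:49–21:04 = 11 h 15 min; less 45 min break → 10 h 30 min
Fri: 06:03–15:39 = 9 h 36 min; less 45 min break → 8 h 51 min
Total: 10 h 35 min + 4 h 25 min + 4 h 39 min + 10 h 30 min + 8 h 51 min = 39 h 0 min.

39 h 0 min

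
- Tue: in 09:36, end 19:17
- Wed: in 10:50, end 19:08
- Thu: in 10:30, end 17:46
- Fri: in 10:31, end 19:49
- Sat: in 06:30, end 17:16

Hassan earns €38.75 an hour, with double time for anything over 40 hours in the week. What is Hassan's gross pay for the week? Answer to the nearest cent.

€1962.04

Tue: 09:36–19:17 = 9 h 41 min
Wed: 10:50–19:08 = 8 h 18 min
Thu: 10:30–17:46 = 7 h 16 min
Fri: 10:31–19:49 = 9 h 18 min
Sat: 06:30–17:16 = 10 h 46 min
Total worked: 45 h 19 min = 2719 min.
Regular 40 h 0 min = 2400 min at €38.75/h; overtime 5 h 19 min = 319 min at €77.50/h.
Pay = (2400 × €38.75 + 319 × €77.50) ÷ 60 = €1962.04.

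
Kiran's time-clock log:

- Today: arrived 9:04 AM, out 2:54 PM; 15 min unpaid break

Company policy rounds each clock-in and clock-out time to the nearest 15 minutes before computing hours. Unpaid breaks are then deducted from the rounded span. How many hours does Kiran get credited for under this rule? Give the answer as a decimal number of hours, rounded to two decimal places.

5.75 hours

Today: in 9:04 AM→9:00 AM, out 2:54 PM→3:00 PM; 6 h 0 min − 15 min = 5 h 45 min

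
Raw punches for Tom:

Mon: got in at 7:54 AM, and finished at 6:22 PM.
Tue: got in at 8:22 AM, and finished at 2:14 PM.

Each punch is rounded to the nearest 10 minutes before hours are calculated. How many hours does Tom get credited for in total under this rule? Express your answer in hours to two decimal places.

16.33 hours

Mon: in 7:54 AM→7:50 AM, out 6:22 PM→6:20 PM; 10 h 30 min
Tue: in 8:22 AM→8:20 AM, out 2:14 PM→2:10 PM; 5 h 50 min
Total credited: 16 h 20 min.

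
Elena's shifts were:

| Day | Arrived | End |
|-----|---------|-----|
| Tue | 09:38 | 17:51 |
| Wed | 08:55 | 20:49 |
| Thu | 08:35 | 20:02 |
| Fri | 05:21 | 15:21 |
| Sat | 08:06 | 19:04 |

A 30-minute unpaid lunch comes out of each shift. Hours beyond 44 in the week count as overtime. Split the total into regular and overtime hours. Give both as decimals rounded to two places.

Regular 44.00 hours, overtime 6.03 hours

Tue: 09:38–17:51 = 8 h 13 min; less 30 min break → 7 h 43 min
Wed: 08:55–20:49 = 11 h 54 min; less 30 min break → 11 h 24 min
Thu: 08:35–20:02 = 11 h 27 min; less 30 min break → 10 h 57 min
Fri: 05:21–15:21 = 10 h 0 min; less 30 min break → 9 h 30 min
Sat: 08:06–19:04 = 10 h 58 min; less 30 min break → 10 h 28 min
Total worked: 50 h 2 min = 50.03 h.
Threshold 44 h → overtime 6 h 2 min, regular 44 h 0 min.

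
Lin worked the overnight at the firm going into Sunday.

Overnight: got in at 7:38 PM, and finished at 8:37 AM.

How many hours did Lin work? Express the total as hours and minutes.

12 h 59 min

Overnight: 7:38 PM → midnight = 4 h 22 min; midnight → 8:37 AM = 8 h 37 min; span 12 h 59 min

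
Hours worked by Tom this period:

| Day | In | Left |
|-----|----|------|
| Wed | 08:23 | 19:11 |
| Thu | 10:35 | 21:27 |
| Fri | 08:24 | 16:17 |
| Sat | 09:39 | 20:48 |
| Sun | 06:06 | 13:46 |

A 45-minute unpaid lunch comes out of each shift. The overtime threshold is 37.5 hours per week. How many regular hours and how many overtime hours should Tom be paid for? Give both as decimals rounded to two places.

Regular 37.50 hours, overtime 7.12 hours

Wed: 08:23–19:11 = 10 h 48 min; less 45 min break → 10 h 3 min
Thu: 10:35–21:27 = 10 h 52 min; less 45 min break → 10 h 7 min
Fri: 08:24–16:17 = 7 h 53 min; less 45 min break → 7 h 8 min
Sat: 09:39–20:48 = 11 h 9 min; less 45 min break → 10 h 24 min
Sun: 06:06–13:46 = 7 h 40 min; less 45 min break → 6 h 55 min
Total worked: 44 h 37 min = 44.62 h.
Threshold 37.5 h → overtime 7 h 7 min, regular 37 h 30 min.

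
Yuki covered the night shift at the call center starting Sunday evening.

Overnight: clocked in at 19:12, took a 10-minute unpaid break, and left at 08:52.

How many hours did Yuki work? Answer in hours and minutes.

13 h 30 min

Overnight: 19:12 → midnight = 4 h 48 min; midnight → 08:52 = 8 h 52 min; span 13 h 40 min; less 10 min break → 13 h 30 min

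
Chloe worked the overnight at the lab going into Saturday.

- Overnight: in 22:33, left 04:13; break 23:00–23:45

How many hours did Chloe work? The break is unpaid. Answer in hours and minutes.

Overnight: 22:33 → midnight = 1 h 27 min; midnight → 04:13 = 4 h 13 min; span 5 h 40 min; less 45 min break → 4 h 55 min

4 h 55 min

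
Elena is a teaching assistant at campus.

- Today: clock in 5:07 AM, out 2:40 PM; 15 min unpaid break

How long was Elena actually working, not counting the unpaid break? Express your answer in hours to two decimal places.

9.30 hours

Today: 5:07 AM–2:40 PM = 9 h 33 min; less 15 min break → 9 h 18 min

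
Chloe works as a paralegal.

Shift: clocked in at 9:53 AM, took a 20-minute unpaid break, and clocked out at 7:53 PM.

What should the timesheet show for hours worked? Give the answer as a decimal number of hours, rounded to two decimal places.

Shift: 9:53 AM–7:53 PM = 10 h 0 min; less 20 min break → 9 h 40 min

9.67 hours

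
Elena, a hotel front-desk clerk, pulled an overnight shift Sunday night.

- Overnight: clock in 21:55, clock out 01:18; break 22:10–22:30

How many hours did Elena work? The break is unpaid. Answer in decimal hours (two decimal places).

Overnight: 21:55 → midnight = 2 h 5 min; midnight → 01:18 = 1 h 18 min; span 3 h 23 min; less 20 min break → 3 h 3 min

3.05 hours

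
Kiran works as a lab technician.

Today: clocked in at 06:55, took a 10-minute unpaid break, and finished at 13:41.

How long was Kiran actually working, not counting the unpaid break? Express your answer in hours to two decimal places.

Today: 06:55–13:41 = 6 h 46 min; less 10 min break → 6 h 36 min

6.60 hours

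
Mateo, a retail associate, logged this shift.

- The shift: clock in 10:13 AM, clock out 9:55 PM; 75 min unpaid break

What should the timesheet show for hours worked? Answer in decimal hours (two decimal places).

10.45 hours

The shift: 10:13 AM–9:55 PM = 11 h 42 min; less 75 min break → 10 h 27 min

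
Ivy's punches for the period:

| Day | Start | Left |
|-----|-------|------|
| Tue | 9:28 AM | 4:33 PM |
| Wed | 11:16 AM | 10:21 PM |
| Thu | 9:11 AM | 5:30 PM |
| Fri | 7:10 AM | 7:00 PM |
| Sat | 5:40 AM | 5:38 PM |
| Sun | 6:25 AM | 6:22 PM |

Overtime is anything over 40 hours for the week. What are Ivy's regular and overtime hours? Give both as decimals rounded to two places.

Tue: 9:28 AM–4:33 PM = 7 h 5 min
Wed: 11:16 AM–10:21 PM = 11 h 5 min
Thu: 9:11 AM–5:30 PM = 8 h 19 min
Fri: 7:10 AM–7:00 PM = 11 h 50 min
Sat: 5:40 AM–5:38 PM = 11 h 58 min
Sun: 6:25 AM–6:22 PM = 11 h 57 min
Total worked: 62 h 14 min = 62.23 h.
Threshold 40 h → overtime 22 h 14 min, regular 40 h 0 min.

Regular 40.00 hours, overtime 22.23 hours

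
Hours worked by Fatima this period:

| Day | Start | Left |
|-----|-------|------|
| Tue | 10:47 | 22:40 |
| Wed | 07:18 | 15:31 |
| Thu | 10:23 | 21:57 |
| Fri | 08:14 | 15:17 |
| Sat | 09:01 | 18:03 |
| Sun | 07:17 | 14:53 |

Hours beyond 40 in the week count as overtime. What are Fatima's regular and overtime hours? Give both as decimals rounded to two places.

Regular 40.00 hours, overtime 15.35 hours

Tue: 10:47–22:40 = 11 h 53 min
Wed: 07:18–15:31 = 8 h 13 min
Thu: 10:23–21:57 = 11 h 34 min
Fri: 08:14–15:17 = 7 h 3 min
Sat: 09:01–18:03 = 9 h 2 min
Sun: 07:17–14:53 = 7 h 36 min
Total worked: 55 h 21 min = 55.35 h.
Threshold 40 h → overtime 15 h 21 min, regular 40 h 0 min.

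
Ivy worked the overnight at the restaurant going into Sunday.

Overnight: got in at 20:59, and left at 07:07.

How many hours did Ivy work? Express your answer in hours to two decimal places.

10.13 hours

Overnight: 20:59 → midnight = 3 h 1 min; midnight → 07:07 = 7 h 7 min; span 10 h 8 min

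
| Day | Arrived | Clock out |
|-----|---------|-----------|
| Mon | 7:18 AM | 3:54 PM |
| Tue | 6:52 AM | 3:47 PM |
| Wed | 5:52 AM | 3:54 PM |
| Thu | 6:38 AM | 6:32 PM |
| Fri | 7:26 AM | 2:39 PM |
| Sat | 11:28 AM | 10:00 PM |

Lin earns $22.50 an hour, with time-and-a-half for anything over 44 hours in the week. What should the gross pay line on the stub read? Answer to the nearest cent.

Mon: 7:18 AM–3:54 PM = 8 h 36 min
Tue: 6:52 AM–3:47 PM = 8 h 55 min
Wed: 5:52 AM–3:54 PM = 10 h 2 min
Thu: 6:38 AM–6:32 PM = 11 h 54 min
Fri: 7:26 AM–2:39 PM = 7 h 13 min
Sat: 11:28 AM–10:00 PM = 10 h 32 min
Total worked: 57 h 12 min = 3432 min.
Regular 44 h 0 min = 2640 min at $22.50/h; overtime 13 h 12 min = 792 min at $33.75/h.
Pay = (2640 × $22.50 + 792 × $33.75) ÷ 60 = $1435.50.

$1435.50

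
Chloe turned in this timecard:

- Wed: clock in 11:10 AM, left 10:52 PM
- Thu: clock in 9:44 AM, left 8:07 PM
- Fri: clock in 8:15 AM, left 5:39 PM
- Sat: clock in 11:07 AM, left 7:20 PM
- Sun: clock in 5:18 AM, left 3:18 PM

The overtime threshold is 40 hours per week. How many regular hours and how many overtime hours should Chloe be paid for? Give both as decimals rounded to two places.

Regular 40.00 hours, overtime 9.70 hours

Wed: 11:10 AM–10:52 PM = 11 h 42 min
Thu: 9:44 AM–8:07 PM = 10 h 23 min
Fri: 8:15 AM–5:39 PM = 9 h 24 min
Sat: 11:07 AM–7:20 PM = 8 h 13 min
Sun: 5:18 AM–3:18 PM = 10 h 0 min
Total worked: 49 h 42 min = 49.70 h.
Threshold 40 h → overtime 9 h 42 min, regular 40 h 0 min.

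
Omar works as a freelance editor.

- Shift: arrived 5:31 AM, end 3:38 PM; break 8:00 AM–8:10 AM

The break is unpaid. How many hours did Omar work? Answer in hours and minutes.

Shift: 5:31 AM–3:38 PM = 10 h 7 min; less 10 min break → 9 h 57 min

9 h 57 min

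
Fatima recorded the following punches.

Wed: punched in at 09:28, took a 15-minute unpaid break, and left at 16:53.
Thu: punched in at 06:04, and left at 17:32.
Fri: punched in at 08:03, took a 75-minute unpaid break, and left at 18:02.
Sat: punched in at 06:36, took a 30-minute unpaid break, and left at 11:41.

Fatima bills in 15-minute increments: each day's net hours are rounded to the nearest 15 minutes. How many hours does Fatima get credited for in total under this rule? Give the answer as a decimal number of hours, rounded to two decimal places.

Wed: 09:28–16:53 = 7 h 25 min − 15 min = 7 h 10 min → rounds to 7 h 15 min
Thu: 06:04–17:32 = 11 h 28 min → rounds to 11 h 30 min
Fri: 08:03–18:02 = 9 h 59 min − 75 min = 8 h 44 min → rounds to 8 h 45 min
Sat: 06:36–11:41 = 5 h 5 min − 30 min = 4 h 35 min → rounds to 4 h 30 min
Total credited: 32 h 0 min.

32.00 hours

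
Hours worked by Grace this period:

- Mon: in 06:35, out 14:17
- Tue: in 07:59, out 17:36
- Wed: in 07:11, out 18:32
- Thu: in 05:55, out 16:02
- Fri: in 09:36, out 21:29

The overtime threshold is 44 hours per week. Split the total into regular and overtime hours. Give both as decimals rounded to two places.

Regular 44.00 hours, overtime 6.67 hours

Mon: 06:35–14:17 = 7 h 42 min
Tue: 07:59–17:36 = 9 h 37 min
Wed: 07:11–18:32 = 11 h 21 min
Thu: 05:55–16:02 = 10 h 7 min
Fri: 09:36–21:29 = 11 h 53 min
Total worked: 50 h 40 min = 50.67 h.
Threshold 44 h → overtime 6 h 40 min, regular 44 h 0 min.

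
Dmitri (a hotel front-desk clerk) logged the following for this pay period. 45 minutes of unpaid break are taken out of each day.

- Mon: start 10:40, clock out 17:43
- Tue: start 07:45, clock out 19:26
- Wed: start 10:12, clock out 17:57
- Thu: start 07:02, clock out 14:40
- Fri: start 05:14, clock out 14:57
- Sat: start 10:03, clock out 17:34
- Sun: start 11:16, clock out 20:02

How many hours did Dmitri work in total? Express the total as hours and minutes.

54 h 52 min

Mon: 10:40–17:43 = 7 h 3 min; less 45 min break → 6 h 18 min
Tue: 07:45–19:26 = 11 h 41 min; less 45 min break → 10 h 56 min
Wed: 10:12–17:57 = 7 h 45 min; less 45 min break → 7 h 0 min
Thu: 07:02–14:40 = 7 h 38 min; less 45 min break → 6 h 53 min
Fri: 05:14–14:57 = 9 h 43 min; less 45 min break → 8 h 58 min
Sat: 10:03–17:34 = 7 h 31 min; less 45 min break → 6 h 46 min
Sun: 11:16–20:02 = 8 h 46 min; less 45 min break → 8 h 1 min
Total: 6 h 18 min + 10 h 56 min + 7 h 0 min + 6 h 53 min + 8 h 58 min + 6 h 46 min + 8 h 1 min = 54 h 52 min.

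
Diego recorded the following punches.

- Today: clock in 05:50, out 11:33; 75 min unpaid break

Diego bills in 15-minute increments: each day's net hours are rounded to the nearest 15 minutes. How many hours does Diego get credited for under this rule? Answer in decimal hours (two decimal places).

4.50 hours

Today: 05:50–11:33 = 5 h 43 min − 75 min = 4 h 28 min → rounds to 4 h 30 min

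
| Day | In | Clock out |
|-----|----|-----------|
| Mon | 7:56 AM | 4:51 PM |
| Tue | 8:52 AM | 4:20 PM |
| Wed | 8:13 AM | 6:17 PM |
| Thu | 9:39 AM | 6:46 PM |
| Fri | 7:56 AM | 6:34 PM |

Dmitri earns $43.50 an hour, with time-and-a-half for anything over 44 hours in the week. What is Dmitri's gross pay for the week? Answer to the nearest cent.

$2057.55

Mon: 7:56 AM–4:51 PM = 8 h 55 min
Tue: 8:52 AM–4:20 PM = 7 h 28 min
Wed: 8:13 AM–6:17 PM = 10 h 4 min
Thu: 9:39 AM–6:46 PM = 9 h 7 min
Fri: 7:56 AM–6:34 PM = 10 h 38 min
Total worked: 46 h 12 min = 2772 min.
Regular 44 h 0 min = 2640 min at $43.50/h; overtime 2 h 12 min = 132 min at $65.25/h.
Pay = (2640 × $43.50 + 132 × $65.25) ÷ 60 = $2057.55.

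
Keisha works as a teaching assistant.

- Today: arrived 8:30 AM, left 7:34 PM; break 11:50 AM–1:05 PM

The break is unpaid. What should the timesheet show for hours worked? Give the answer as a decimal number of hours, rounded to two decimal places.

Today: 8:30 AM–7:34 PM = 11 h 4 min; less 75 min break → 9 h 49 min

9.82 hours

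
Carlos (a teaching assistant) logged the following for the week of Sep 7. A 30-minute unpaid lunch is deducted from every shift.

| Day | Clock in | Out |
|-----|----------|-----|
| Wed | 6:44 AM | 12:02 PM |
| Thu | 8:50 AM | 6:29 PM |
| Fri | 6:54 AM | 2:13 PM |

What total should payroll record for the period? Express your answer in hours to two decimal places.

20.77 hours

Wed: 6:44 AM–12:02 PM = 5 h 18 min; less 30 min break → 4 h 48 min
Thu: 8:50 AM–6:29 PM = 9 h 39 min; less 30 min break → 9 h 9 min
Fri: 6:54 AM–2:13 PM = 7 h 19 min; less 30 min break → 6 h 49 min
Total: 4 h 48 min + 9 h 9 min + 6 h 49 min = 20 h 46 min.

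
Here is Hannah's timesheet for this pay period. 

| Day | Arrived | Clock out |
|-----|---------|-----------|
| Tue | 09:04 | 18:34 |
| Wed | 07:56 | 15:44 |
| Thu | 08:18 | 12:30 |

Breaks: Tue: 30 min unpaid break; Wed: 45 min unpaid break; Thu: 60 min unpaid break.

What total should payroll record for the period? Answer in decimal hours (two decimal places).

Tue: 09:04–18:34 = 9 h 30 min; less 30 min break → 9 h 0 min
Wed: 07:56–15:44 = 7 h 48 min; less 45 min break → 7 h 3 min
Thu: 08:18–12:30 = 4 h 12 min; less 60 min break → 3 h 12 min
Total: 9 h 0 min + 7 h 3 min + 3 h 12 min = 19 h 15 min.

19.25 hours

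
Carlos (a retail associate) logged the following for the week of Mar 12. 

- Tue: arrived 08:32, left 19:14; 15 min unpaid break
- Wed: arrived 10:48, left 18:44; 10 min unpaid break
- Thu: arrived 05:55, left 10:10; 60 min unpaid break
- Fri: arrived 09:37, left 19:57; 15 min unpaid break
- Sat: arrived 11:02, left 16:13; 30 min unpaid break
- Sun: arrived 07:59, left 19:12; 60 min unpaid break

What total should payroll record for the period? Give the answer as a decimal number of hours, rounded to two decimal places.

Tue: 08:32–19:14 = 10 h 42 min; less 15 min break → 10 h 27 min
Wed: 10:48–18:44 = 7 h 56 min; less 10 min break → 7 h 46 min
Thu: 05:55–10:10 = 4 h 15 min; less 60 min break → 3 h 15 min
Fri: 09:37–19:57 = 10 h 20 min; less 15 min break → 10 h 5 min
Sat: 11:02–16:13 = 5 h 11 min; less 30 min break → 4 h 41 min
Sun: 07:59–19:12 = 11 h 13 min; less 60 min break → 10 h 13 min
Total: 10 h 27 min + 7 h 46 min + 3 h 15 min + 10 h 5 min + 4 h 41 min + 10 h 13 min = 46 h 27 min.

46.45 hours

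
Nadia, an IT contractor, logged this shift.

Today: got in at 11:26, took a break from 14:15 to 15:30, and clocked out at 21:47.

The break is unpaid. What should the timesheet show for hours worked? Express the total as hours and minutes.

Today: 11:26–21:47 = 10 h 21 min; less 75 min break → 9 h 6 min

9 h 6 min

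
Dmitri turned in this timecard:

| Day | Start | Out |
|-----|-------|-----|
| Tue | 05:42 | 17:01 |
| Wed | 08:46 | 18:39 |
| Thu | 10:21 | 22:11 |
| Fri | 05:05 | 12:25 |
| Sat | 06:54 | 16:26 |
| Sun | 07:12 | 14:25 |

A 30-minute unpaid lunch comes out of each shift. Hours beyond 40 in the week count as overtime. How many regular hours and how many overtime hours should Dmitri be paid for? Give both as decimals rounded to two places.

Regular 40.00 hours, overtime 14.12 hours

Tue: 05:42–17:01 = 11 h 19 min; less 30 min break → 10 h 49 min
Wed: 08:46–18:39 = 9 h 53 min; less 30 min break → 9 h 23 min
Thu: 10:21–22:11 = 11 h 50 min; less 30 min break → 11 h 20 min
Fri: 05:05–12:25 = 7 h 20 min; less 30 min break → 6 h 50 min
Sat: 06:54–16:26 = 9 h 32 min; less 30 min break → 9 h 2 min
Sun: 07:12–14:25 = 7 h 13 min; less 30 min break → 6 h 43 min
Total worked: 54 h 7 min = 54.12 h.
Threshold 40 h → overtime 14 h 7 min, regular 40 h 0 min.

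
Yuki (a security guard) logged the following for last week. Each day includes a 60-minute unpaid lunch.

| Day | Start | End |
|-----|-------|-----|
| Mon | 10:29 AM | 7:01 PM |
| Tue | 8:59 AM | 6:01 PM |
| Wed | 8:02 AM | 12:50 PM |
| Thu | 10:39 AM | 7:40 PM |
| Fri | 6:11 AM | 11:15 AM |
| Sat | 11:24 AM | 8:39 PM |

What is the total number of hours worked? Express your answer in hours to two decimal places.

Mon: 10:29 AM–7:01 PM = 8 h 32 min; less 60 min break → 7 h 32 min
Tue: 8:59 AM–6:01 PM = 9 h 2 min; less 60 min break → 8 h 2 min
Wed: 8:02 AM–12:50 PM = 4 h 48 min; less 60 min break → 3 h 48 min
Thu: 10:39 AM–7:40 PM = 9 h 1 min; less 60 min break → 8 h 1 min
Fri: 6:11 AM–11:15 AM = 5 h 4 min; less 60 min break → 4 h 4 min
Sat: 11:24 AM–8:39 PM = 9 h 15 min; less 60 min break → 8 h 15 min
Total: 7 h 32 min + 8 h 2 min + 3 h 48 min + 8 h 1 min + 4 h 4 min + 8 h 15 min = 39 h 42 min.

39.70 hours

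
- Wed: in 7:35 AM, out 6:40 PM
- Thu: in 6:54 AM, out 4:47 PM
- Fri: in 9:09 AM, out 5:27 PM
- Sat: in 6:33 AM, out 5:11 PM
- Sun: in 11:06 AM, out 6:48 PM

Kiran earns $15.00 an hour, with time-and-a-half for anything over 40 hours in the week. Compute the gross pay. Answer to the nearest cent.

Wed: 7:35 AM–6:40 PM = 11 h 5 min
Thu: 6:54 AM–4:47 PM = 9 h 53 min
Fri: 9:09 AM–5:27 PM = 8 h 18 min
Sat: 6:33 AM–5:11 PM = 10 h 38 min
Sun: 11:06 AM–6:48 PM = 7 h 42 min
Total worked: 47 h 36 min = 2856 min.
Regular 40 h 0 min = 2400 min at $15.00/h; overtime 7 h 36 min = 456 min at $22.50/h.
Pay = (2400 × $15.00 + 456 × $22.50) ÷ 60 = $771.00.

$771.00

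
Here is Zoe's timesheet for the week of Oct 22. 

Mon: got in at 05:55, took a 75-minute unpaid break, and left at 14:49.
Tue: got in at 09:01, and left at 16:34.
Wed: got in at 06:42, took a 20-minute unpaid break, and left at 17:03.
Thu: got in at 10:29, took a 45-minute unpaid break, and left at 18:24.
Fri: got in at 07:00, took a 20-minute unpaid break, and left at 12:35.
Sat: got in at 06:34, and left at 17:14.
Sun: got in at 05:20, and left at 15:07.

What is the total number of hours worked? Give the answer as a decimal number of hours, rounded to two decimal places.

58.08 hours

Mon: 05:55–14:49 = 8 h 54 min; less 75 min break → 7 h 39 min
Tue: 09:01–16:34 = 7 h 33 min
Wed: 06:42–17:03 = 10 h 21 min; less 20 min break → 10 h 1 min
Thu: 10:29–18:24 = 7 h 55 min; less 45 min break → 7 h 10 min
Fri: 07:00–12:35 = 5 h 35 min; less 20 min break → 5 h 15 min
Sat: 06:34–17:14 = 10 h 40 min
Sun: 05:20–15:07 = 9 h 47 min
Total: 7 h 39 min + 7 h 33 min + 10 h 1 min + 7 h 10 min + 5 h 15 min + 10 h 40 min + 9 h 47 min = 58 h 5 min.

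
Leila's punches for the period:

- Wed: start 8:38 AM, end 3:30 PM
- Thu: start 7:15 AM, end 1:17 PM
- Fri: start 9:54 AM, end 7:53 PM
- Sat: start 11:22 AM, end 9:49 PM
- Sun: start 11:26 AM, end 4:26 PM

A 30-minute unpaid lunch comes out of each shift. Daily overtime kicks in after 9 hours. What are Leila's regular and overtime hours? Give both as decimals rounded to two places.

Regular 34.40 hours, overtime 1.43 hours

Wed: 8:38 AM–3:30 PM = 6 h 52 min; less 30 min break → 6 h 22 min
Thu: 7:15 AM–1:17 PM = 6 h 2 min; less 30 min break → 5 h 32 min
Fri: 9:54 AM–7:53 PM = 9 h 59 min; less 30 min break → 9 h 29 min
Sat: 11:22 AM–9:49 PM = 10 h 27 min; less 30 min break → 9 h 57 min
Sun: 11:26 AM–4:26 PM = 5 h 0 min; less 30 min break → 4 h 30 min
Wed reg 6 h 22 min / OT 0 h 0 min; Thu reg 5 h 32 min / OT 0 h 0 min; Fri reg 9 h 0 min / OT 0 h 29 min; Sat reg 9 h 0 min / OT 0 h 57 min; Sun reg 4 h 30 min / OT 0 h 0 min.
Totals: regular 34 h 24 min, overtime 1 h 26 min.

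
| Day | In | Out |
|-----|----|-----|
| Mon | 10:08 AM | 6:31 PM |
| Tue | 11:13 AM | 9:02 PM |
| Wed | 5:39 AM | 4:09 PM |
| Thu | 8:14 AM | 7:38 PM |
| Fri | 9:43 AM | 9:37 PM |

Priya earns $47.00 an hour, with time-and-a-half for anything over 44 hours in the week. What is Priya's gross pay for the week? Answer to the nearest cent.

Mon: 10:08 AM–6:31 PM = 8 h 23 min
Tue: 11:13 AM–9:02 PM = 9 h 49 min
Wed: 5:39 AM–4:09 PM = 10 h 30 min
Thu: 8:14 AM–7:38 PM = 11 h 24 min
Fri: 9:43 AM–9:37 PM = 11 h 54 min
Total worked: 52 h 0 min = 3120 min.
Regular 44 h 0 min = 2640 min at $47.00/h; overtime 8 h 0 min = 480 min at $70.50/h.
Pay = (2640 × $47.00 + 480 × $70.50) ÷ 60 = $2632.00.

$2632.00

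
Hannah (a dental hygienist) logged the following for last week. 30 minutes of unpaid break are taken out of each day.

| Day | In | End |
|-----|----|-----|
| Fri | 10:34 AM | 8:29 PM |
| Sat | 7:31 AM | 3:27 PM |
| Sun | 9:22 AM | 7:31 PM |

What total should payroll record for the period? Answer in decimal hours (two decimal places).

Fri: 10:34 AM–8:29 PM = 9 h 55 min; less 30 min break → 9 h 25 min
Sat: 7:31 AM–3:27 PM = 7 h 56 min; less 30 min break → 7 h 26 min
Sun: 9:22 AM–7:31 PM = 10 h 9 min; less 30 min break → 9 h 39 min
Total: 9 h 25 min + 7 h 26 min + 9 h 39 min = 26 h 30 min.

26.50 hours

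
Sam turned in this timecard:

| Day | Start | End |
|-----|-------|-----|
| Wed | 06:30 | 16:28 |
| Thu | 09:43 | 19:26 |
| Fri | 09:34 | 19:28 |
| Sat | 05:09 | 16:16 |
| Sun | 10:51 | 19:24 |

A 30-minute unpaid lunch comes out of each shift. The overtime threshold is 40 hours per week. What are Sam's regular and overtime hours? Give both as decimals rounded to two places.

Wed: 06:30–16:28 = 9 h 58 min; less 30 min break → 9 h 28 min
Thu: 09:43–19:26 = 9 h 43 min; less 30 min break → 9 h 13 min
Fri: 09:34–19:28 = 9 h 54 min; less 30 min break → 9 h 24 min
Sat: 05:09–16:16 = 11 h 7 min; less 30 min break → 10 h 37 min
Sun: 10:51–19:24 = 8 h 33 min; less 30 min break → 8 h 3 min
Total worked: 46 h 45 min = 46.75 h.
Threshold 40 h → overtime 6 h 45 min, regular 40 h 0 min.

Regular 40.00 hours, overtime 6.75 hours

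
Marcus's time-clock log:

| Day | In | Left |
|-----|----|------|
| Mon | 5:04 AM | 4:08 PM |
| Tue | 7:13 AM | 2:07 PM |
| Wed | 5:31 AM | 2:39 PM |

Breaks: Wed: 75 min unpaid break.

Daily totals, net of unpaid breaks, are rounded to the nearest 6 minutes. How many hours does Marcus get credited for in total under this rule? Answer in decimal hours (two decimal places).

25.90 hours

Mon: 5:04 AM–4:08 PM = 11 h 4 min → rounds to 11 h 6 min
Tue: 7:13 AM–2:07 PM = 6 h 54 min → rounds to 6 h 54 min
Wed: 5:31 AM–2:39 PM = 9 h 8 min − 75 min = 7 h 53 min → rounds to 7 h 54 min
Total credited: 25 h 54 min.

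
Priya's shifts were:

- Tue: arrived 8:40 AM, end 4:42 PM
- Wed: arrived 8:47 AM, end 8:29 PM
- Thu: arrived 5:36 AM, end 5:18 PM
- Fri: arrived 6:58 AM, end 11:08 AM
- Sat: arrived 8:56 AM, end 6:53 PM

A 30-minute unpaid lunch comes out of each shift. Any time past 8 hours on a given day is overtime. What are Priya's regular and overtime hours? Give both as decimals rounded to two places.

Tue: 8:40 AM–4:42 PM = 8 h 2 min; less 30 min break → 7 h 32 min
Wed: 8:47 AM–8:29 PM = 11 h 42 min; less 30 min break → 11 h 12 min
Thu: 5:36 AM–5:18 PM = 11 h 42 min; less 30 min break → 11 h 12 min
Fri: 6:58 AM–11:08 AM = 4 h 10 min; less 30 min break → 3 h 40 min
Sat: 8:56 AM–6:53 PM = 9 h 57 min; less 30 min break → 9 h 27 min
Tue reg 7 h 32 min / OT 0 h 0 min; Wed reg 8 h 0 min / OT 3 h 12 min; Thu reg 8 h 0 min / OT 3 h 12 min; Fri reg 3 h 40 min / OT 0 h 0 min; Sat reg 8 h 0 min / OT 1 h 27 min.
Totals: regular 35 h 12 min, overtime 7 h 51 min.

Regular 35.20 hours, overtime 7.85 hours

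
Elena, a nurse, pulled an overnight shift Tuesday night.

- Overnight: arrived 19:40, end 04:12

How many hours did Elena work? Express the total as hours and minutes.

Overnight: 19:40 → midnight = 4 h 20 min; midnight → 04:12 = 4 h 12 min; span 8 h 32 min

8 h 32 min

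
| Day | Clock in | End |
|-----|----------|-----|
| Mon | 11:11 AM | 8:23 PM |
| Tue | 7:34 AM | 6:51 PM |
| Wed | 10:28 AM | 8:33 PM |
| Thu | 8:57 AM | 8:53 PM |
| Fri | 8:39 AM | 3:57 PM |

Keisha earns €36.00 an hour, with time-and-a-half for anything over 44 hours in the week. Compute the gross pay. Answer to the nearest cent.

Mon: 11:11 AM–8:23 PM = 9 h 12 min
Tue: 7:34 AM–6:51 PM = 11 h 17 min
Wed: 10:28 AM–8:33 PM = 10 h 5 min
Thu: 8:57 AM–8:53 PM = 11 h 56 min
Fri: 8:39 AM–3:57 PM = 7 h 18 min
Total worked: 49 h 48 min = 2988 min.
Regular 44 h 0 min = 2640 min at €36.00/h; overtime 5 h 48 min = 348 min at €54.00/h.
Pay = (2640 × €36.00 + 348 × €54.00) ÷ 60 = €1897.20.

€1897.20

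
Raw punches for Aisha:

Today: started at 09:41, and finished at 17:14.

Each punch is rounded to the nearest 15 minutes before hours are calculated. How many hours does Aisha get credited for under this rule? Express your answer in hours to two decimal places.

7.50 hours

Today: in 09:41→09:45, out 17:14→17:15; 7 h 30 min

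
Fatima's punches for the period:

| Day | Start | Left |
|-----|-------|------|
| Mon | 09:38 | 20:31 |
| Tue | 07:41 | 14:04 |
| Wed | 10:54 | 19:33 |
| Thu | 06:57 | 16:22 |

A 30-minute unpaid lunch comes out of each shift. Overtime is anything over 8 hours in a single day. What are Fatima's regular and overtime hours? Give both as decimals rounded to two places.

Regular 29.88 hours, overtime 3.45 hours

Mon: 09:38–20:31 = 10 h 53 min; less 30 min break → 10 h 23 min
Tue: 07:41–14:04 = 6 h 23 min; less 30 min break → 5 h 53 min
Wed: 10:54–19:33 = 8 h 39 min; less 30 min break → 8 h 9 min
Thu: 06:57–16:22 = 9 h 25 min; less 30 min break → 8 h 55 min
Mon reg 8 h 0 min / OT 2 h 23 min; Tue reg 5 h 53 min / OT 0 h 0 min; Wed reg 8 h 0 min / OT 0 h 9 min; Thu reg 8 h 0 min / OT 0 h 55 min.
Totals: regular 29 h 53 min, overtime 3 h 27 min.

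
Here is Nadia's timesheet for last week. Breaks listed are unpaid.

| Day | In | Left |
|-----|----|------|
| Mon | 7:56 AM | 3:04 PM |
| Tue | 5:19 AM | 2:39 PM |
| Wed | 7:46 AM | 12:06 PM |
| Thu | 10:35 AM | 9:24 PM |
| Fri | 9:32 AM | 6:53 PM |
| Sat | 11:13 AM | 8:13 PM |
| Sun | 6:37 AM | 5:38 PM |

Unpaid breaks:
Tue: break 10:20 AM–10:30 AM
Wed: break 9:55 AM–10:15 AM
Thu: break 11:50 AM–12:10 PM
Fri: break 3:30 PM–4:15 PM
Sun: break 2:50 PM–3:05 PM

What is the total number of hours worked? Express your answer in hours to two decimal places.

59.15 hours

Mon: 7:56 AM–3:04 PM = 7 h 8 min
Tue: 5:19 AM–2:39 PM = 9 h 20 min; less 10 min break → 9 h 10 min
Wed: 7:46 AM–12:06 PM = 4 h 20 min; less 20 min break → 4 h 0 min
Thu: 10:35 AM–9:24 PM = 10 h 49 min; less 20 min break → 10 h 29 min
Fri: 9:32 AM–6:53 PM = 9 h 21 min; less 45 min break → 8 h 36 min
Sat: 11:13 AM–8:13 PM = 9 h 0 min
Sun: 6:37 AM–5:38 PM = 11 h 1 min; less 15 min break → 10 h 46 min
Total: 7 h 8 min + 9 h 10 min + 4 h 0 min + 10 h 29 min + 8 h 36 min + 9 h 0 min + 10 h 46 min = 59 h 9 min.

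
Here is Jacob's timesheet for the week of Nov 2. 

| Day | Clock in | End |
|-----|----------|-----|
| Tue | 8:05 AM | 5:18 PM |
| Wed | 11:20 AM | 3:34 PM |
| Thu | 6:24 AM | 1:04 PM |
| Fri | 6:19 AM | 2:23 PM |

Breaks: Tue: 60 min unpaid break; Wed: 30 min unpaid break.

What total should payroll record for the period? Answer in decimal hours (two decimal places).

Tue: 8:05 AM–5:18 PM = 9 h 13 min; less 60 min break → 8 h 13 min
Wed: 11:20 AM–3:34 PM = 4 h 14 min; less 30 min break → 3 h 44 min
Thu: 6:24 AM–1:04 PM = 6 h 40 min
Fri: 6:19 AM–2:23 PM = 8 h 4 min
Total: 8 h 13 min + 3 h 44 min + 6 h 40 min + 8 h 4 min = 26 h 41 min.

26.68 hours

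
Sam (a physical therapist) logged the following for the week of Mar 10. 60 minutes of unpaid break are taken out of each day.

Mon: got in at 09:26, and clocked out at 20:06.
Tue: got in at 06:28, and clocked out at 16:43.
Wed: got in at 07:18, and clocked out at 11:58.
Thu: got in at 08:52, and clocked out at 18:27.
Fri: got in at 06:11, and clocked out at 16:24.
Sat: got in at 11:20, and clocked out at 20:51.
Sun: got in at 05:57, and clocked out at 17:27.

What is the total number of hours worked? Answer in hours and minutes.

59 h 24 min

Mon: 09:26–20:06 = 10 h 40 min; less 60 min break → 9 h 40 min
Tue: 06:28–16:43 = 10 h 15 min; less 60 min break → 9 h 15 min
Wed: 07:18–11:58 = 4 h 40 min; less 60 min break → 3 h 40 min
Thu: 08:52–18:27 = 9 h 35 min; less 60 min break → 8 h 35 min
Fri: 06:11–16:24 = 10 h 13 min; less 60 min break → 9 h 13 min
Sat: 11:20–20:51 = 9 h 31 min; less 60 min break → 8 h 31 min
Sun: 05:57–17:27 = 11 h 30 min; less 60 min break → 10 h 30 min
Total: 9 h 40 min + 9 h 15 min + 3 h 40 min + 8 h 35 min + 9 h 13 min + 8 h 31 min + 10 h 30 min = 59 h 24 min.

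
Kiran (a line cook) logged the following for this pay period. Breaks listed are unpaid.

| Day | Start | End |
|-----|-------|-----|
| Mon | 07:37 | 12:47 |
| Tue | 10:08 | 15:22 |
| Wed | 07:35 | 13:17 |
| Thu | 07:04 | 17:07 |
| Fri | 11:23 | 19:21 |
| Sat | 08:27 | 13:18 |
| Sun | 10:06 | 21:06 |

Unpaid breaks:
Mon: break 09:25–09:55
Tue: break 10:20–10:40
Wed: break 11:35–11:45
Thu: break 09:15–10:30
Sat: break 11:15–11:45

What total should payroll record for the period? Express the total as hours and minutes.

47 h 13 min

Mon: 07:37–12:47 = 5 h 10 min; less 30 min break → 4 h 40 min
Tue: 10:08–15:22 = 5 h 14 min; less 20 min break → 4 h 54 min
Wed: 07:35–13:17 = 5 h 42 min; less 10 min break → 5 h 32 min
Thu: 07:04–17:07 = 10 h 3 min; less 75 min break → 8 h 48 min
Fri: 11:23–19:21 = 7 h 58 min
Sat: 08:27–13:18 = 4 h 51 min; less 30 min break → 4 h 21 min
Sun: 10:06–21:06 = 11 h 0 min
Total: 4 h 40 min + 4 h 54 min + 5 h 32 min + 8 h 48 min + 7 h 58 min + 4 h 21 min + 11 h 0 min = 47 h 13 min.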